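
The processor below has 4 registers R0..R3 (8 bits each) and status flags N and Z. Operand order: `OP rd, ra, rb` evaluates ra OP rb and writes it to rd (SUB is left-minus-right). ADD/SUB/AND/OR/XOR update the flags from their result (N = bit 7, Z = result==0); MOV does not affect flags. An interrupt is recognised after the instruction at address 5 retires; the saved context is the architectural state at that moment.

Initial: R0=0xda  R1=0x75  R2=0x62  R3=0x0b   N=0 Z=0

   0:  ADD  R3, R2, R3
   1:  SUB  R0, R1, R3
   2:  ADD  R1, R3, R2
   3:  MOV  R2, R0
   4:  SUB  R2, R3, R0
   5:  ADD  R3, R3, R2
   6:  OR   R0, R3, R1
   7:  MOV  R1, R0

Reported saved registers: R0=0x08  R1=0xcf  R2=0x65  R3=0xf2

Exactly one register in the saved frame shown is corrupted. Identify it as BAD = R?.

after  0: R0=0xda R1=0x75 R2=0x62 R3=0x6d  N=0 Z=0
after  1: R0=0x08 R1=0x75 R2=0x62 R3=0x6d  N=0 Z=0
after  2: R0=0x08 R1=0xcf R2=0x62 R3=0x6d  N=1 Z=0
after  3: R0=0x08 R1=0xcf R2=0x08 R3=0x6d  N=1 Z=0
after  4: R0=0x08 R1=0xcf R2=0x65 R3=0x6d  N=0 Z=0
after  5: R0=0x08 R1=0xcf R2=0x65 R3=0xd2  N=1 Z=0
-- IRQ taken; context saved, return-PC = 6 --
mismatch: R3: reported 0xf2 vs actual 0xd2

BAD = R3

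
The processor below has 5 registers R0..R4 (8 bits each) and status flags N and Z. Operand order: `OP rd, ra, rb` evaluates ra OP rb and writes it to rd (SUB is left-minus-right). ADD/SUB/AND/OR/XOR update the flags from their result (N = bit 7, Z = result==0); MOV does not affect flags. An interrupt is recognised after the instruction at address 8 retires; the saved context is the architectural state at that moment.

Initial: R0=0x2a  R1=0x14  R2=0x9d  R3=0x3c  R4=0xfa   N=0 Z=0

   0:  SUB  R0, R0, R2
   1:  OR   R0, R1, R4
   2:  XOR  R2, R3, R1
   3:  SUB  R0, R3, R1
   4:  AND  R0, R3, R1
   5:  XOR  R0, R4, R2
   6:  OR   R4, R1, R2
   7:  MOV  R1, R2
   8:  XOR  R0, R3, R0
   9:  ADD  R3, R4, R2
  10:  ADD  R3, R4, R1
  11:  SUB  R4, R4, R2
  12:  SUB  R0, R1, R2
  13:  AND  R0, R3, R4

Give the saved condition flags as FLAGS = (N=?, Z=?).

FLAGS = (N=1, Z=0)

after  0: R0=0x8d R1=0x14 R2=0x9d R3=0x3c R4=0xfa  N=1 Z=0
after  1: R0=0xfe R1=0x14 R2=0x9d R3=0x3c R4=0xfa  N=1 Z=0
after  2: R0=0xfe R1=0x14 R2=0x28 R3=0x3c R4=0xfa  N=0 Z=0
after  3: R0=0x28 R1=0x14 R2=0x28 R3=0x3c R4=0xfa  N=0 Z=0
after  4: R0=0x14 R1=0x14 R2=0x28 R3=0x3c R4=0xfa  N=0 Z=0
after  5: R0=0xd2 R1=0x14 R2=0x28 R3=0x3c R4=0xfa  N=1 Z=0
after  6: R0=0xd2 R1=0x14 R2=0x28 R3=0x3c R4=0x3c  N=0 Z=0
after  7: R0=0xd2 R1=0x28 R2=0x28 R3=0x3c R4=0x3c  N=0 Z=0
after  8: R0=0xee R1=0x28 R2=0x28 R3=0x3c R4=0x3c  N=1 Z=0
-- IRQ taken; context saved, return-PC = 9 --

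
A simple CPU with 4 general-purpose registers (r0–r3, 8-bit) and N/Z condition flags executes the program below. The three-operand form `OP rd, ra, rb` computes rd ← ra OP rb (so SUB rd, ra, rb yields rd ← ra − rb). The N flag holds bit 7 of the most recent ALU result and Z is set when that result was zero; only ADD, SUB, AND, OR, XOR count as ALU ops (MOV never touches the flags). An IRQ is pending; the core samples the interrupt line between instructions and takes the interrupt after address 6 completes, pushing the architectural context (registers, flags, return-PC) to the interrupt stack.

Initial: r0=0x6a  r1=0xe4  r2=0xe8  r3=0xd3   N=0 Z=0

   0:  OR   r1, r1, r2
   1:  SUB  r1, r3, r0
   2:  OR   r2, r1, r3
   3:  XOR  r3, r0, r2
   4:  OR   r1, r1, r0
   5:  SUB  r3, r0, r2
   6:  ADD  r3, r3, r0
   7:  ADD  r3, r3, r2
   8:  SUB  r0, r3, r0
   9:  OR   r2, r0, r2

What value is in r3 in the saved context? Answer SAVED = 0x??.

SAVED = 0xd9

after  0: r0=0x6a r1=0xec r2=0xe8 r3=0xd3  N=1 Z=0
after  1: r0=0x6a r1=0x69 r2=0xe8 r3=0xd3  N=0 Z=0
after  2: r0=0x6a r1=0x69 r2=0xfb r3=0xd3  N=1 Z=0
after  3: r0=0x6a r1=0x69 r2=0xfb r3=0x91  N=1 Z=0
after  4: r0=0x6a r1=0x6b r2=0xfb r3=0x91  N=0 Z=0
after  5: r0=0x6a r1=0x6b r2=0xfb r3=0x6f  N=0 Z=0
after  6: r0=0x6a r1=0x6b r2=0xfb r3=0xd9  N=1 Z=0
-- IRQ taken; context saved, return-PC = 7 --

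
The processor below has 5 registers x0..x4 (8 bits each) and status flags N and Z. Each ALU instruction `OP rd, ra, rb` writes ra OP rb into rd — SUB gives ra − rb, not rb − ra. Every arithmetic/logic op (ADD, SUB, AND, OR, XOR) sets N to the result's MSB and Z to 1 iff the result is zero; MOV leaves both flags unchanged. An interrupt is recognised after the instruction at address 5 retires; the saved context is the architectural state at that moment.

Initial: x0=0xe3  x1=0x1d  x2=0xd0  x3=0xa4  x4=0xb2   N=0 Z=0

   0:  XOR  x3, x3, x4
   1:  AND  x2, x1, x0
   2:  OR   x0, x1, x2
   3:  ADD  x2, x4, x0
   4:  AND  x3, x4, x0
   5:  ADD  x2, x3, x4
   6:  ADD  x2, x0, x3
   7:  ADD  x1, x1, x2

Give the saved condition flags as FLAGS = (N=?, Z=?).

after  0: x0=0xe3 x1=0x1d x2=0xd0 x3=0x16 x4=0xb2  N=0 Z=0
after  1: x0=0xe3 x1=0x1d x2=0x01 x3=0x16 x4=0xb2  N=0 Z=0
after  2: x0=0x1d x1=0x1d x2=0x01 x3=0x16 x4=0xb2  N=0 Z=0
after  3: x0=0x1d x1=0x1d x2=0xcf x3=0x16 x4=0xb2  N=1 Z=0
after  4: x0=0x1d x1=0x1d x2=0xcf x3=0x10 x4=0xb2  N=0 Z=0
after  5: x0=0x1d x1=0x1d x2=0xc2 x3=0x10 x4=0xb2  N=1 Z=0
-- IRQ taken; context saved, return-PC = 6 --

FLAGS = (N=1, Z=0)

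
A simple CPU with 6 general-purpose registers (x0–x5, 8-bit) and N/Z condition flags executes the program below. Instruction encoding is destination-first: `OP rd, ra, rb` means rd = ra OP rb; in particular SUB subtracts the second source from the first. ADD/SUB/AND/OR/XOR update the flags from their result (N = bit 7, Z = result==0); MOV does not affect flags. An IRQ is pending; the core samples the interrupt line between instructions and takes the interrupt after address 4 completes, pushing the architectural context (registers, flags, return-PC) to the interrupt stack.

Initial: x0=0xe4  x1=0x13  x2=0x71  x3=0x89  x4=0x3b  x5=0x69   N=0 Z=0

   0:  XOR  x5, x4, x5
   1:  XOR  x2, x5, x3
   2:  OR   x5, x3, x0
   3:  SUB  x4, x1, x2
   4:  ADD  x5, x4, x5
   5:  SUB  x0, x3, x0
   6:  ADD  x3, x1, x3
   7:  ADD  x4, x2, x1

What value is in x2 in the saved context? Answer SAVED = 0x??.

after  0: x0=0xe4 x1=0x13 x2=0x71 x3=0x89 x4=0x3b x5=0x52  N=0 Z=0
after  1: x0=0xe4 x1=0x13 x2=0xdb x3=0x89 x4=0x3b x5=0x52  N=1 Z=0
after  2: x0=0xe4 x1=0x13 x2=0xdb x3=0x89 x4=0x3b x5=0xed  N=1 Z=0
after  3: x0=0xe4 x1=0x13 x2=0xdb x3=0x89 x4=0x38 x5=0xed  N=0 Z=0
after  4: x0=0xe4 x1=0x13 x2=0xdb x3=0x89 x4=0x38 x5=0x25  N=0 Z=0
-- IRQ taken; context saved, return-PC = 5 --

SAVED = 0xdb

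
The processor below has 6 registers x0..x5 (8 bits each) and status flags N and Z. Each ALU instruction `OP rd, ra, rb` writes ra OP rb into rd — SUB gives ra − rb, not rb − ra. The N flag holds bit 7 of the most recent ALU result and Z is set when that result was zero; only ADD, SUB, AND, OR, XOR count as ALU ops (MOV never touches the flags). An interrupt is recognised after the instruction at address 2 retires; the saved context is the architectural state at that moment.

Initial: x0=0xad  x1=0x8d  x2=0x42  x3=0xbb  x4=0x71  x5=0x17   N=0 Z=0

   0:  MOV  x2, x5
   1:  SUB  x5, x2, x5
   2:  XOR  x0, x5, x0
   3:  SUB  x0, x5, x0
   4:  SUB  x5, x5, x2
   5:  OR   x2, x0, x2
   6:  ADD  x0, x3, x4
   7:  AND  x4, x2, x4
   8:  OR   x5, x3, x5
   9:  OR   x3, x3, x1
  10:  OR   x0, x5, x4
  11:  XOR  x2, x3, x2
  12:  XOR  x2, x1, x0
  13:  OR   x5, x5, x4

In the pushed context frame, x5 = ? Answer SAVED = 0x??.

after  0: x0=0xad x1=0x8d x2=0x17 x3=0xbb x4=0x71 x5=0x17  N=0 Z=0
after  1: x0=0xad x1=0x8d x2=0x17 x3=0xbb x4=0x71 x5=0x00  N=0 Z=1
after  2: x0=0xad x1=0x8d x2=0x17 x3=0xbb x4=0x71 x5=0x00  N=1 Z=0
-- IRQ taken; context saved, return-PC = 3 --

SAVED = 0x00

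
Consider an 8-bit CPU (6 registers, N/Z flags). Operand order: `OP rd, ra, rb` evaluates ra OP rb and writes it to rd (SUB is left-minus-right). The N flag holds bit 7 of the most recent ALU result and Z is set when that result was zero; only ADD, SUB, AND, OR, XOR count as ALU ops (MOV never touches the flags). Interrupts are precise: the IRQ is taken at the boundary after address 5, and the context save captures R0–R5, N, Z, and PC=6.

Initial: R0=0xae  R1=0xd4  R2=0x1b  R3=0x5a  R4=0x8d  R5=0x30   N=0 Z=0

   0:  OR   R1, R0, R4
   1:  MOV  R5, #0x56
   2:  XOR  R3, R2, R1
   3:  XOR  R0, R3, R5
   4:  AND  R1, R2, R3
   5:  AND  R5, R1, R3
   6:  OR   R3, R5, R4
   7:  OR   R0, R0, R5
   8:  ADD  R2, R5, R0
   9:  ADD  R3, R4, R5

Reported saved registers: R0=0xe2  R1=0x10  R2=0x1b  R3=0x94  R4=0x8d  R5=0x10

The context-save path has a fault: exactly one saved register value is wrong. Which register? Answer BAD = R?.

BAD = R3

after  0: R0=0xae R1=0xaf R2=0x1b R3=0x5a R4=0x8d R5=0x30  N=1 Z=0
after  1: R0=0xae R1=0xaf R2=0x1b R3=0x5a R4=0x8d R5=0x56  N=1 Z=0
after  2: R0=0xae R1=0xaf R2=0x1b R3=0xb4 R4=0x8d R5=0x56  N=1 Z=0
after  3: R0=0xe2 R1=0xaf R2=0x1b R3=0xb4 R4=0x8d R5=0x56  N=1 Z=0
after  4: R0=0xe2 R1=0x10 R2=0x1b R3=0xb4 R4=0x8d R5=0x56  N=0 Z=0
after  5: R0=0xe2 R1=0x10 R2=0x1b R3=0xb4 R4=0x8d R5=0x10  N=0 Z=0
-- IRQ taken; context saved, return-PC = 6 --
mismatch: R3: reported 0x94 vs actual 0xb4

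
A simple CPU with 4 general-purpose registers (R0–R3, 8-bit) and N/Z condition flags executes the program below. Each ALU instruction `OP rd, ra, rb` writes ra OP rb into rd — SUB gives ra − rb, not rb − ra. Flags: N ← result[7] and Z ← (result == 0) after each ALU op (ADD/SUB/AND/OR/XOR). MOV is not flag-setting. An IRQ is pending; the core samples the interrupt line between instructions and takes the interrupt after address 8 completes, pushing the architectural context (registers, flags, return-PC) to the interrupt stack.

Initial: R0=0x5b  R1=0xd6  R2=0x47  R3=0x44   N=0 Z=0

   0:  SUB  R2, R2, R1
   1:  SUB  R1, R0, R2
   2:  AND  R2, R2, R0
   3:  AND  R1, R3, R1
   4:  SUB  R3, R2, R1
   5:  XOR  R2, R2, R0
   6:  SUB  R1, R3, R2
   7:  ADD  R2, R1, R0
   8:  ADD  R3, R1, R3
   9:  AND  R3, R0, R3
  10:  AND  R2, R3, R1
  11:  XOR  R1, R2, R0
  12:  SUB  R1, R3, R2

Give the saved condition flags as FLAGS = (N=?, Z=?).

FLAGS = (N=0, Z=0)

after  0: R0=0x5b R1=0xd6 R2=0x71 R3=0x44  N=0 Z=0
after  1: R0=0x5b R1=0xea R2=0x71 R3=0x44  N=1 Z=0
after  2: R0=0x5b R1=0xea R2=0x51 R3=0x44  N=0 Z=0
after  3: R0=0x5b R1=0x40 R2=0x51 R3=0x44  N=0 Z=0
after  4: R0=0x5b R1=0x40 R2=0x51 R3=0x11  N=0 Z=0
after  5: R0=0x5b R1=0x40 R2=0x0a R3=0x11  N=0 Z=0
after  6: R0=0x5b R1=0x07 R2=0x0a R3=0x11  N=0 Z=0
after  7: R0=0x5b R1=0x07 R2=0x62 R3=0x11  N=0 Z=0
after  8: R0=0x5b R1=0x07 R2=0x62 R3=0x18  N=0 Z=0
-- IRQ taken; context saved, return-PC = 9 --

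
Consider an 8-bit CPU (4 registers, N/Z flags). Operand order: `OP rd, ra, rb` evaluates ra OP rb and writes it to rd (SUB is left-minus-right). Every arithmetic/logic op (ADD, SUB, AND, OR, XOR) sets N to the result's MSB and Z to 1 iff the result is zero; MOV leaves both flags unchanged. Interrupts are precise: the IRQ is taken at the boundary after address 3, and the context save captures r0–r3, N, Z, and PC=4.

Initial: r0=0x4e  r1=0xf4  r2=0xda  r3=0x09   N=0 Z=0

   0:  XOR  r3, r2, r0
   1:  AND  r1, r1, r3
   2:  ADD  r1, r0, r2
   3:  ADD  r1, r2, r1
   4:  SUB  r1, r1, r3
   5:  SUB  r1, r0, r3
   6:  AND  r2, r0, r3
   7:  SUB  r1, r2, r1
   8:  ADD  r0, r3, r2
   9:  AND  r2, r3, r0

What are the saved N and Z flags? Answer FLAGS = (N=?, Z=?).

after  0: r0=0x4e r1=0xf4 r2=0xda r3=0x94  N=1 Z=0
after  1: r0=0x4e r1=0x94 r2=0xda r3=0x94  N=1 Z=0
after  2: r0=0x4e r1=0x28 r2=0xda r3=0x94  N=0 Z=0
after  3: r0=0x4e r1=0x02 r2=0xda r3=0x94  N=0 Z=0
-- IRQ taken; context saved, return-PC = 4 --

FLAGS = (N=0, Z=0)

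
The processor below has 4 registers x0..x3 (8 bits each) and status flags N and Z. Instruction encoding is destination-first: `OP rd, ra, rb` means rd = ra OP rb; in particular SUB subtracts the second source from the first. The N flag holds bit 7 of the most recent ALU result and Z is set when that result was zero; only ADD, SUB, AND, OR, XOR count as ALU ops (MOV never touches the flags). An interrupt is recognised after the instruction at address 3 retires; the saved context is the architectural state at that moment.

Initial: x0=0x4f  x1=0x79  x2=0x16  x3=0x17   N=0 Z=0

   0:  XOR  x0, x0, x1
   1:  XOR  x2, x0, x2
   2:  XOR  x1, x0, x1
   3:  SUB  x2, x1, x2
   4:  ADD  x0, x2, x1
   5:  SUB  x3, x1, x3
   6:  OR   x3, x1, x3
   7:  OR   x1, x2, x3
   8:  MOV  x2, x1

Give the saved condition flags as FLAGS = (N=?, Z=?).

FLAGS = (N=0, Z=0)

after  0: x0=0x36 x1=0x79 x2=0x16 x3=0x17  N=0 Z=0
after  1: x0=0x36 x1=0x79 x2=0x20 x3=0x17  N=0 Z=0
after  2: x0=0x36 x1=0x4f x2=0x20 x3=0x17  N=0 Z=0
after  3: x0=0x36 x1=0x4f x2=0x2f x3=0x17  N=0 Z=0
-- IRQ taken; context saved, return-PC = 4 --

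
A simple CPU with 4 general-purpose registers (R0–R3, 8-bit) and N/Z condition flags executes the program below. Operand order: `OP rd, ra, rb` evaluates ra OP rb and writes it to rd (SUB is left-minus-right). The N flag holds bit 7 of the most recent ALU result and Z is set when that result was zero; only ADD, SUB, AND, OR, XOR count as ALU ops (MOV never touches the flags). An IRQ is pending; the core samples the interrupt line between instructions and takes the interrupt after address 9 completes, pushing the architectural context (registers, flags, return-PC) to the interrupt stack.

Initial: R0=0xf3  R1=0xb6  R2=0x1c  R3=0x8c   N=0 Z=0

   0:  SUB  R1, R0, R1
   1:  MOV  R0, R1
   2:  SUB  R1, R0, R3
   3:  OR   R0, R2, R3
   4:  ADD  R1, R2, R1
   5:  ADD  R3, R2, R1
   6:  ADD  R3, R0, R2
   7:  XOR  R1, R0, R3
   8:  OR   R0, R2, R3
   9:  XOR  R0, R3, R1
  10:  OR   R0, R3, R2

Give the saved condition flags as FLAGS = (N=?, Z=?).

FLAGS = (N=1, Z=0)

after  0: R0=0xf3 R1=0x3d R2=0x1c R3=0x8c  N=0 Z=0
after  1: R0=0x3d R1=0x3d R2=0x1c R3=0x8c  N=0 Z=0
after  2: R0=0x3d R1=0xb1 R2=0x1c R3=0x8c  N=1 Z=0
after  3: R0=0x9c R1=0xb1 R2=0x1c R3=0x8c  N=1 Z=0
after  4: R0=0x9c R1=0xcd R2=0x1c R3=0x8c  N=1 Z=0
after  5: R0=0x9c R1=0xcd R2=0x1c R3=0xe9  N=1 Z=0
after  6: R0=0x9c R1=0xcd R2=0x1c R3=0xb8  N=1 Z=0
after  7: R0=0x9c R1=0x24 R2=0x1c R3=0xb8  N=0 Z=0
after  8: R0=0xbc R1=0x24 R2=0x1c R3=0xb8  N=1 Z=0
after  9: R0=0x9c R1=0x24 R2=0x1c R3=0xb8  N=1 Z=0
-- IRQ taken; context saved, return-PC = 10 --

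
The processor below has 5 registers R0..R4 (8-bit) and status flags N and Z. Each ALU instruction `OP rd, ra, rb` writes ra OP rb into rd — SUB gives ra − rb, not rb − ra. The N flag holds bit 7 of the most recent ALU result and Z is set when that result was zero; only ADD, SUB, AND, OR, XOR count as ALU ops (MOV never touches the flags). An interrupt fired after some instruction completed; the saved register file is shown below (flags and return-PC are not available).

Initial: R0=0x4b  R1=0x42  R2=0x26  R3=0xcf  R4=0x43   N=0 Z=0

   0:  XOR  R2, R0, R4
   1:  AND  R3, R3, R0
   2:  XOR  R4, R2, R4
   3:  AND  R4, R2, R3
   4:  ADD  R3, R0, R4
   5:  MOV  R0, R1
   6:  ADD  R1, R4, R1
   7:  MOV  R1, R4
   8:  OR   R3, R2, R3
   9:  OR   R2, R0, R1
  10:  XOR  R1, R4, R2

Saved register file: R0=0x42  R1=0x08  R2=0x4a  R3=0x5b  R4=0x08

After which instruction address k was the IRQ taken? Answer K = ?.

K = 9

after  0: R0=0x4b R1=0x42 R2=0x08 R3=0xcf R4=0x43  N=0 Z=0
after  1: R0=0x4b R1=0x42 R2=0x08 R3=0x4b R4=0x43  N=0 Z=0
after  2: R0=0x4b R1=0x42 R2=0x08 R3=0x4b R4=0x4b  N=0 Z=0
after  3: R0=0x4b R1=0x42 R2=0x08 R3=0x4b R4=0x08  N=0 Z=0
after  4: R0=0x4b R1=0x42 R2=0x08 R3=0x53 R4=0x08  N=0 Z=0
after  5: R0=0x42 R1=0x42 R2=0x08 R3=0x53 R4=0x08  N=0 Z=0
after  6: R0=0x42 R1=0x4a R2=0x08 R3=0x53 R4=0x08  N=0 Z=0
after  7: R0=0x42 R1=0x08 R2=0x08 R3=0x53 R4=0x08  N=0 Z=0
after  8: R0=0x42 R1=0x08 R2=0x08 R3=0x5b R4=0x08  N=0 Z=0
after  9: R0=0x42 R1=0x08 R2=0x4a R3=0x5b R4=0x08  N=0 Z=0
-- IRQ taken; context saved, return-PC = 10 --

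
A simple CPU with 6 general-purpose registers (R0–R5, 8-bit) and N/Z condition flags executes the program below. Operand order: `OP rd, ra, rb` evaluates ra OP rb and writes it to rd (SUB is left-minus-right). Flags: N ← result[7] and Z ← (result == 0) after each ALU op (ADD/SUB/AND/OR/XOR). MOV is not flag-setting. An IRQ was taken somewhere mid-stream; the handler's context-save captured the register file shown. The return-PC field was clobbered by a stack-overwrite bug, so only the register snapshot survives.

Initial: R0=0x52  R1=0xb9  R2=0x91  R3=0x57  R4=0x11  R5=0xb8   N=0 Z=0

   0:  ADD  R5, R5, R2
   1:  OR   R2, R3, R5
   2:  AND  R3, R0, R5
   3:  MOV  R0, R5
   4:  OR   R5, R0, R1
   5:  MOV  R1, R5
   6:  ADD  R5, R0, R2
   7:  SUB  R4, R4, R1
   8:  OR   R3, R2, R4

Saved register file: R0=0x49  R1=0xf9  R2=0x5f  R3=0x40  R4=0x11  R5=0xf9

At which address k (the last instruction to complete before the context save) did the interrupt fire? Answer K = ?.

after  0: R0=0x52 R1=0xb9 R2=0x91 R3=0x57 R4=0x11 R5=0x49  N=0 Z=0
after  1: R0=0x52 R1=0xb9 R2=0x5f R3=0x57 R4=0x11 R5=0x49  N=0 Z=0
after  2: R0=0x52 R1=0xb9 R2=0x5f R3=0x40 R4=0x11 R5=0x49  N=0 Z=0
after  3: R0=0x49 R1=0xb9 R2=0x5f R3=0x40 R4=0x11 R5=0x49  N=0 Z=0
after  4: R0=0x49 R1=0xb9 R2=0x5f R3=0x40 R4=0x11 R5=0xf9  N=1 Z=0
after  5: R0=0x49 R1=0xf9 R2=0x5f R3=0x40 R4=0x11 R5=0xf9  N=1 Z=0
-- IRQ taken; context saved, return-PC = 6 --

K = 5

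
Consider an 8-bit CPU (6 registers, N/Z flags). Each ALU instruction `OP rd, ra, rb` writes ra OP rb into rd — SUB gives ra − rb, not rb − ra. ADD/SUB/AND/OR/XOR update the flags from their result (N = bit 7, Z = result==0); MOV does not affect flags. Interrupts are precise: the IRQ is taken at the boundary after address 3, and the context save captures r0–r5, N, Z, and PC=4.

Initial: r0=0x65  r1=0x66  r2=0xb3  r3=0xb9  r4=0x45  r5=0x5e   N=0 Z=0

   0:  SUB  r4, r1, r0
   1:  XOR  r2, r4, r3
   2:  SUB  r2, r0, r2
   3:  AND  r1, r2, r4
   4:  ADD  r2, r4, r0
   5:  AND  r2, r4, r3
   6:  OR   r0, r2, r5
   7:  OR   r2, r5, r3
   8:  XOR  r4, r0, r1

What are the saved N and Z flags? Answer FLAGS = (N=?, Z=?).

after  0: r0=0x65 r1=0x66 r2=0xb3 r3=0xb9 r4=0x01 r5=0x5e  N=0 Z=0
after  1: r0=0x65 r1=0x66 r2=0xb8 r3=0xb9 r4=0x01 r5=0x5e  N=1 Z=0
after  2: r0=0x65 r1=0x66 r2=0xad r3=0xb9 r4=0x01 r5=0x5e  N=1 Z=0
after  3: r0=0x65 r1=0x01 r2=0xad r3=0xb9 r4=0x01 r5=0x5e  N=0 Z=0
-- IRQ taken; context saved, return-PC = 4 --

FLAGS = (N=0, Z=0)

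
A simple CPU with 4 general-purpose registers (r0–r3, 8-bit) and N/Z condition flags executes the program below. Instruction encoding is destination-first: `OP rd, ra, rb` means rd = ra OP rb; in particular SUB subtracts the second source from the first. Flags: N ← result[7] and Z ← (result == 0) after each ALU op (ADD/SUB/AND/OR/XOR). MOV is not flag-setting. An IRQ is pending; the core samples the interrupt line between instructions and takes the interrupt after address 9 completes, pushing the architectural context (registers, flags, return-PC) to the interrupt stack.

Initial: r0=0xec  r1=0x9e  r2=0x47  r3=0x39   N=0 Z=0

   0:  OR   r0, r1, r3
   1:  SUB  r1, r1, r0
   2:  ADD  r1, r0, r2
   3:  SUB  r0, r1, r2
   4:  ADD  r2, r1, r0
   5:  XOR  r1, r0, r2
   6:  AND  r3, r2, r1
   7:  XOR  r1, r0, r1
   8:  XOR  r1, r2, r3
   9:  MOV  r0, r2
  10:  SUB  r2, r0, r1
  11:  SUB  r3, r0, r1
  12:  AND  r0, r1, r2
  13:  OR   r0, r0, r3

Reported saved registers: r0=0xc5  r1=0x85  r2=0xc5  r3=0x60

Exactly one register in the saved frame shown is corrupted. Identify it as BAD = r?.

after  0: r0=0xbf r1=0x9e r2=0x47 r3=0x39  N=1 Z=0
after  1: r0=0xbf r1=0xdf r2=0x47 r3=0x39  N=1 Z=0
after  2: r0=0xbf r1=0x06 r2=0x47 r3=0x39  N=0 Z=0
after  3: r0=0xbf r1=0x06 r2=0x47 r3=0x39  N=1 Z=0
after  4: r0=0xbf r1=0x06 r2=0xc5 r3=0x39  N=1 Z=0
after  5: r0=0xbf r1=0x7a r2=0xc5 r3=0x39  N=0 Z=0
after  6: r0=0xbf r1=0x7a r2=0xc5 r3=0x40  N=0 Z=0
after  7: r0=0xbf r1=0xc5 r2=0xc5 r3=0x40  N=1 Z=0
after  8: r0=0xbf r1=0x85 r2=0xc5 r3=0x40  N=1 Z=0
after  9: r0=0xc5 r1=0x85 r2=0xc5 r3=0x40  N=1 Z=0
-- IRQ taken; context saved, return-PC = 10 --
mismatch: r3: reported 0x60 vs actual 0x40

BAD = r3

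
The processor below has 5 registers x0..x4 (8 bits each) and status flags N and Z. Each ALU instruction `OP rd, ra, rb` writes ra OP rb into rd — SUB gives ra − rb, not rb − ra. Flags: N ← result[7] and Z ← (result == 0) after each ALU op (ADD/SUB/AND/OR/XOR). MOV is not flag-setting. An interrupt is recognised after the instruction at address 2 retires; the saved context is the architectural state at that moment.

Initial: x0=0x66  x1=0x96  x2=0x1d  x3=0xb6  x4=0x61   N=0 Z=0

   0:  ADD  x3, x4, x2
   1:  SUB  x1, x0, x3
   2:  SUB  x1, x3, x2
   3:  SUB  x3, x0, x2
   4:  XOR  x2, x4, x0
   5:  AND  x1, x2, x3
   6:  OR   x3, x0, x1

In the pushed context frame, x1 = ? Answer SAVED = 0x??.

SAVED = 0x61

after  0: x0=0x66 x1=0x96 x2=0x1d x3=0x7e x4=0x61  N=0 Z=0
after  1: x0=0x66 x1=0xe8 x2=0x1d x3=0x7e x4=0x61  N=1 Z=0
after  2: x0=0x66 x1=0x61 x2=0x1d x3=0x7e x4=0x61  N=0 Z=0
-- IRQ taken; context saved, return-PC = 3 --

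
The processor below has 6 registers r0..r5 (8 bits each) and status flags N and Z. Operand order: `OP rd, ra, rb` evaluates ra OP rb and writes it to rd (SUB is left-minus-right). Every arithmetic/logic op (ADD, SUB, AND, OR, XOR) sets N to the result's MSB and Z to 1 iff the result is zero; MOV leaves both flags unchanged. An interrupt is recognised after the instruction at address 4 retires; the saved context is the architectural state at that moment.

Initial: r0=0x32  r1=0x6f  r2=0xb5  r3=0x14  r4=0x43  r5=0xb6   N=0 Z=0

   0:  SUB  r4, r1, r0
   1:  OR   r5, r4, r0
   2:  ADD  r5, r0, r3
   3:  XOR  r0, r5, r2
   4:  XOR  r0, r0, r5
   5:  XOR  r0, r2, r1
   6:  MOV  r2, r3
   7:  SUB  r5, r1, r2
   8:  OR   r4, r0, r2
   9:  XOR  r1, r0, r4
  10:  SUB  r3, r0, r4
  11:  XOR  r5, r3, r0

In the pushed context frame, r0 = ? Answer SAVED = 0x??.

SAVED = 0xb5

after  0: r0=0x32 r1=0x6f r2=0xb5 r3=0x14 r4=0x3d r5=0xb6  N=0 Z=0
after  1: r0=0x32 r1=0x6f r2=0xb5 r3=0x14 r4=0x3d r5=0x3f  N=0 Z=0
after  2: r0=0x32 r1=0x6f r2=0xb5 r3=0x14 r4=0x3d r5=0x46  N=0 Z=0
after  3: r0=0xf3 r1=0x6f r2=0xb5 r3=0x14 r4=0x3d r5=0x46  N=1 Z=0
after  4: r0=0xb5 r1=0x6f r2=0xb5 r3=0x14 r4=0x3d r5=0x46  N=1 Z=0
-- IRQ taken; context saved, return-PC = 5 --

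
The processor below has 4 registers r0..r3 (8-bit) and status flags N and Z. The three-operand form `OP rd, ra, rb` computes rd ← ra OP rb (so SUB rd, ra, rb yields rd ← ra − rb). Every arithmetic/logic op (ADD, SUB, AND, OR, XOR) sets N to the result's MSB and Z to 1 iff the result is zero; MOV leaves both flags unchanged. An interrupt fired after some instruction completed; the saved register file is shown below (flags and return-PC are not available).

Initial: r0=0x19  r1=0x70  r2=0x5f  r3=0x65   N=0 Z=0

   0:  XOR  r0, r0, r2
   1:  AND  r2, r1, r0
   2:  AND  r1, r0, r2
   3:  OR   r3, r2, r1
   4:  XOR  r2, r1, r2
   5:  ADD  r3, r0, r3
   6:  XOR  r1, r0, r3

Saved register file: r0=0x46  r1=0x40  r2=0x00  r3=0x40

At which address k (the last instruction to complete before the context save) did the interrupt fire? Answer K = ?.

after  0: r0=0x46 r1=0x70 r2=0x5f r3=0x65  N=0 Z=0
after  1: r0=0x46 r1=0x70 r2=0x40 r3=0x65  N=0 Z=0
after  2: r0=0x46 r1=0x40 r2=0x40 r3=0x65  N=0 Z=0
after  3: r0=0x46 r1=0x40 r2=0x40 r3=0x40  N=0 Z=0
after  4: r0=0x46 r1=0x40 r2=0x00 r3=0x40  N=0 Z=1
-- IRQ taken; context saved, return-PC = 5 --

K = 4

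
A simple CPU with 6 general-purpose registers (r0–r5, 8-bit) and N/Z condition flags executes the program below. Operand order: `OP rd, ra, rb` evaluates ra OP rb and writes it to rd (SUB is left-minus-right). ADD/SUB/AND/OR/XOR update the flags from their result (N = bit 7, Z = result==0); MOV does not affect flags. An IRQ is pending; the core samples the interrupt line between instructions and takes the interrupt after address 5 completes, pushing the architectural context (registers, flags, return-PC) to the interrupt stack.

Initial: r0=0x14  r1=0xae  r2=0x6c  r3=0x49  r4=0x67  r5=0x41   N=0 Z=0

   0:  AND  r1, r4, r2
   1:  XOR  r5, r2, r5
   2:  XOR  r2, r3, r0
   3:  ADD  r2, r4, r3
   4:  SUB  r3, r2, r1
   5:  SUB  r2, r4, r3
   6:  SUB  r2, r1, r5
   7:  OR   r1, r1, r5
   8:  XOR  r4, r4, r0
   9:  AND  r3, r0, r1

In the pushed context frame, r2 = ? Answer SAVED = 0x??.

after  0: r0=0x14 r1=0x64 r2=0x6c r3=0x49 r4=0x67 r5=0x41  N=0 Z=0
after  1: r0=0x14 r1=0x64 r2=0x6c r3=0x49 r4=0x67 r5=0x2d  N=0 Z=0
after  2: r0=0x14 r1=0x64 r2=0x5d r3=0x49 r4=0x67 r5=0x2d  N=0 Z=0
after  3: r0=0x14 r1=0x64 r2=0xb0 r3=0x49 r4=0x67 r5=0x2d  N=1 Z=0
after  4: r0=0x14 r1=0x64 r2=0xb0 r3=0x4c r4=0x67 r5=0x2d  N=0 Z=0
after  5: r0=0x14 r1=0x64 r2=0x1b r3=0x4c r4=0x67 r5=0x2d  N=0 Z=0
-- IRQ taken; context saved, return-PC = 6 --

SAVED = 0x1b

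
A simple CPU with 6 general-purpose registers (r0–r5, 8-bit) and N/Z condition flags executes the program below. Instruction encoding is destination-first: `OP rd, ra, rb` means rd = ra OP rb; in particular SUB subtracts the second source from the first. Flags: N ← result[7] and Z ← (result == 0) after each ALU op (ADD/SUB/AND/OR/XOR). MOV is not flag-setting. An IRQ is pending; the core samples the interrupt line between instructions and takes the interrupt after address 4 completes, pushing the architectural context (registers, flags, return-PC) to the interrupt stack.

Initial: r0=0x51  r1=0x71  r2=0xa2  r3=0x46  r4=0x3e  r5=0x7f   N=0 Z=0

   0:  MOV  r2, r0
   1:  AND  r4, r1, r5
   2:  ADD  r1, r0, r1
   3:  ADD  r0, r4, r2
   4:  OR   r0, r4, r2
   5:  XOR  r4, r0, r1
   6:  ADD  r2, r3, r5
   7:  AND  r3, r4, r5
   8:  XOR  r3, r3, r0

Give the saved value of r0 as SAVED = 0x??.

after  0: r0=0x51 r1=0x71 r2=0x51 r3=0x46 r4=0x3e r5=0x7f  N=0 Z=0
after  1: r0=0x51 r1=0x71 r2=0x51 r3=0x46 r4=0x71 r5=0x7f  N=0 Z=0
after  2: r0=0x51 r1=0xc2 r2=0x51 r3=0x46 r4=0x71 r5=0x7f  N=1 Z=0
after  3: r0=0xc2 r1=0xc2 r2=0x51 r3=0x46 r4=0x71 r5=0x7f  N=1 Z=0
after  4: r0=0x71 r1=0xc2 r2=0x51 r3=0x46 r4=0x71 r5=0x7f  N=0 Z=0
-- IRQ taken; context saved, return-PC = 5 --

SAVED = 0x71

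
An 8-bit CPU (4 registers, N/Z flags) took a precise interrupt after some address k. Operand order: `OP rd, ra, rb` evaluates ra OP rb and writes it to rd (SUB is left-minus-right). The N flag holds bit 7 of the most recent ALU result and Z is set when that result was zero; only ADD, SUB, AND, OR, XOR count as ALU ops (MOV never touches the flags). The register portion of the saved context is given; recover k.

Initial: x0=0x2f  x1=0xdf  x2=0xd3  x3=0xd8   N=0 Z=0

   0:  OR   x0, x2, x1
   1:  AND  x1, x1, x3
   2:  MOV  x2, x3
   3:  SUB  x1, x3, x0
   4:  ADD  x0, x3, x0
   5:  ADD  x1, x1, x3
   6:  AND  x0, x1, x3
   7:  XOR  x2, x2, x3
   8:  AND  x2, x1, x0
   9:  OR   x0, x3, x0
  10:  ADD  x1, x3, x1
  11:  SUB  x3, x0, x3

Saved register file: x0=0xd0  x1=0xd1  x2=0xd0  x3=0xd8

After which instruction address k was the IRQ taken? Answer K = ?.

K = 8

after  0: x0=0xdf x1=0xdf x2=0xd3 x3=0xd8  N=1 Z=0
after  1: x0=0xdf x1=0xd8 x2=0xd3 x3=0xd8  N=1 Z=0
after  2: x0=0xdf x1=0xd8 x2=0xd8 x3=0xd8  N=1 Z=0
after  3: x0=0xdf x1=0xf9 x2=0xd8 x3=0xd8  N=1 Z=0
after  4: x0=0xb7 x1=0xf9 x2=0xd8 x3=0xd8  N=1 Z=0
after  5: x0=0xb7 x1=0xd1 x2=0xd8 x3=0xd8  N=1 Z=0
after  6: x0=0xd0 x1=0xd1 x2=0xd8 x3=0xd8  N=1 Z=0
after  7: x0=0xd0 x1=0xd1 x2=0x00 x3=0xd8  N=0 Z=1
after  8: x0=0xd0 x1=0xd1 x2=0xd0 x3=0xd8  N=1 Z=0
-- IRQ taken; context saved, return-PC = 9 --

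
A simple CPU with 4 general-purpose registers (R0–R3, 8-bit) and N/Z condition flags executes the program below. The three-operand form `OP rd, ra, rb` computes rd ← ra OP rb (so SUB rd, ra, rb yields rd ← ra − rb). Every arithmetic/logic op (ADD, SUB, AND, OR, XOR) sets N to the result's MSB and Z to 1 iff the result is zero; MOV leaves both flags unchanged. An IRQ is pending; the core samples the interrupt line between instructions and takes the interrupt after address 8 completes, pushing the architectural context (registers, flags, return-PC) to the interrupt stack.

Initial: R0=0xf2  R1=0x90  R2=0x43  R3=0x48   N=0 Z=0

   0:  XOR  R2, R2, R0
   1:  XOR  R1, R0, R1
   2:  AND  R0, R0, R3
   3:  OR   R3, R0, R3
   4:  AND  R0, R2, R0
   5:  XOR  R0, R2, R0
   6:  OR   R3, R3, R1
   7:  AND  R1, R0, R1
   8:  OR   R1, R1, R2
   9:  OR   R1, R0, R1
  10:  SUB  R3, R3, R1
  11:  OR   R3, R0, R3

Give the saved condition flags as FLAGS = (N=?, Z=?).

after  0: R0=0xf2 R1=0x90 R2=0xb1 R3=0x48  N=1 Z=0
after  1: R0=0xf2 R1=0x62 R2=0xb1 R3=0x48  N=0 Z=0
after  2: R0=0x40 R1=0x62 R2=0xb1 R3=0x48  N=0 Z=0
after  3: R0=0x40 R1=0x62 R2=0xb1 R3=0x48  N=0 Z=0
after  4: R0=0x00 R1=0x62 R2=0xb1 R3=0x48  N=0 Z=1
after  5: R0=0xb1 R1=0x62 R2=0xb1 R3=0x48  N=1 Z=0
after  6: R0=0xb1 R1=0x62 R2=0xb1 R3=0x6a  N=0 Z=0
after  7: R0=0xb1 R1=0x20 R2=0xb1 R3=0x6a  N=0 Z=0
after  8: R0=0xb1 R1=0xb1 R2=0xb1 R3=0x6a  N=1 Z=0
-- IRQ taken; context saved, return-PC = 9 --

FLAGS = (N=1, Z=0)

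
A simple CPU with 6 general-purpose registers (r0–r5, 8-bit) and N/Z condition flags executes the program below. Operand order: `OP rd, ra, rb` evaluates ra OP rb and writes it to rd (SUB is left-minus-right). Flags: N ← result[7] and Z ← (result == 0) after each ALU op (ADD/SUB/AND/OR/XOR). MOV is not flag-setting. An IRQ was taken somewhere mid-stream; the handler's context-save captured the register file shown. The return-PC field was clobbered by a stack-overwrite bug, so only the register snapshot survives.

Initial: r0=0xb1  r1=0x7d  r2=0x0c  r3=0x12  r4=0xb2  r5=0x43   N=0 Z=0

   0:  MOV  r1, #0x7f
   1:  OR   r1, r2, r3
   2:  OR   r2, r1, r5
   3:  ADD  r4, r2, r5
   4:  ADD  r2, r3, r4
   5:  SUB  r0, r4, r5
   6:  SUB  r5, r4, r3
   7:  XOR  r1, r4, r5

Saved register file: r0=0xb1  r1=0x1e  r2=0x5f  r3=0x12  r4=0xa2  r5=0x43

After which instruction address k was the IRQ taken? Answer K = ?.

K = 3

after  0: r0=0xb1 r1=0x7f r2=0x0c r3=0x12 r4=0xb2 r5=0x43  N=0 Z=0
after  1: r0=0xb1 r1=0x1e r2=0x0c r3=0x12 r4=0xb2 r5=0x43  N=0 Z=0
after  2: r0=0xb1 r1=0x1e r2=0x5f r3=0x12 r4=0xb2 r5=0x43  N=0 Z=0
after  3: r0=0xb1 r1=0x1e r2=0x5f r3=0x12 r4=0xa2 r5=0x43  N=1 Z=0
-- IRQ taken; context saved, return-PC = 4 --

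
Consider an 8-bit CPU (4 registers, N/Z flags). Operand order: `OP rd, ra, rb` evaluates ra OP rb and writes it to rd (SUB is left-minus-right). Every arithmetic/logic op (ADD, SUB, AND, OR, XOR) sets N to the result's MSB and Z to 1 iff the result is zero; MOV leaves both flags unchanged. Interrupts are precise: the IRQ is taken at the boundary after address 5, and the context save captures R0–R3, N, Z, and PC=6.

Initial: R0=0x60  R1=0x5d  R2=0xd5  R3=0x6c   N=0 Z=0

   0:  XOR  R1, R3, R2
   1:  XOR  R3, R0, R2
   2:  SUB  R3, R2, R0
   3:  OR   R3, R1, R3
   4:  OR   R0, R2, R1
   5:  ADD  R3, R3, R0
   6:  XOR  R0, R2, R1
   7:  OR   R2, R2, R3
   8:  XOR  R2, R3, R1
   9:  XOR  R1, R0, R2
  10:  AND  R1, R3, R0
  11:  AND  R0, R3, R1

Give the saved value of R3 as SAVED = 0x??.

after  0: R0=0x60 R1=0xb9 R2=0xd5 R3=0x6c  N=1 Z=0
after  1: R0=0x60 R1=0xb9 R2=0xd5 R3=0xb5  N=1 Z=0
after  2: R0=0x60 R1=0xb9 R2=0xd5 R3=0x75  N=0 Z=0
after  3: R0=0x60 R1=0xb9 R2=0xd5 R3=0xfd  N=1 Z=0
after  4: R0=0xfd R1=0xb9 R2=0xd5 R3=0xfd  N=1 Z=0
after  5: R0=0xfd R1=0xb9 R2=0xd5 R3=0xfa  N=1 Z=0
-- IRQ taken; context saved, return-PC = 6 --

SAVED = 0xfa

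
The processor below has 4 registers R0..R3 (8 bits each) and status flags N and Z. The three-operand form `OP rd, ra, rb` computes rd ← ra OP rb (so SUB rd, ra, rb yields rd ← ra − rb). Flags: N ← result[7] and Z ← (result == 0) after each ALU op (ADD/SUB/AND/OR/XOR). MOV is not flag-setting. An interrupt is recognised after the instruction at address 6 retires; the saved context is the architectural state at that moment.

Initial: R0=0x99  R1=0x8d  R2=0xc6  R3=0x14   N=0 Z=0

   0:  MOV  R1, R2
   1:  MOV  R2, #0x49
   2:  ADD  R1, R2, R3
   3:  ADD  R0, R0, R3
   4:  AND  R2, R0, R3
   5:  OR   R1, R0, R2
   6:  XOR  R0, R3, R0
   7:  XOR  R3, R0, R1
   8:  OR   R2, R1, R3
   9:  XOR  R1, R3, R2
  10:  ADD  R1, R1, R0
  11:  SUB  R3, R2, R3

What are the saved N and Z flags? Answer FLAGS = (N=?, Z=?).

after  0: R0=0x99 R1=0xc6 R2=0xc6 R3=0x14  N=0 Z=0
after  1: R0=0x99 R1=0xc6 R2=0x49 R3=0x14  N=0 Z=0
after  2: R0=0x99 R1=0x5d R2=0x49 R3=0x14  N=0 Z=0
after  3: R0=0xad R1=0x5d R2=0x49 R3=0x14  N=1 Z=0
after  4: R0=0xad R1=0x5d R2=0x04 R3=0x14  N=0 Z=0
after  5: R0=0xad R1=0xad R2=0x04 R3=0x14  N=1 Z=0
after  6: R0=0xb9 R1=0xad R2=0x04 R3=0x14  N=1 Z=0
-- IRQ taken; context saved, return-PC = 7 --

FLAGS = (N=1, Z=0)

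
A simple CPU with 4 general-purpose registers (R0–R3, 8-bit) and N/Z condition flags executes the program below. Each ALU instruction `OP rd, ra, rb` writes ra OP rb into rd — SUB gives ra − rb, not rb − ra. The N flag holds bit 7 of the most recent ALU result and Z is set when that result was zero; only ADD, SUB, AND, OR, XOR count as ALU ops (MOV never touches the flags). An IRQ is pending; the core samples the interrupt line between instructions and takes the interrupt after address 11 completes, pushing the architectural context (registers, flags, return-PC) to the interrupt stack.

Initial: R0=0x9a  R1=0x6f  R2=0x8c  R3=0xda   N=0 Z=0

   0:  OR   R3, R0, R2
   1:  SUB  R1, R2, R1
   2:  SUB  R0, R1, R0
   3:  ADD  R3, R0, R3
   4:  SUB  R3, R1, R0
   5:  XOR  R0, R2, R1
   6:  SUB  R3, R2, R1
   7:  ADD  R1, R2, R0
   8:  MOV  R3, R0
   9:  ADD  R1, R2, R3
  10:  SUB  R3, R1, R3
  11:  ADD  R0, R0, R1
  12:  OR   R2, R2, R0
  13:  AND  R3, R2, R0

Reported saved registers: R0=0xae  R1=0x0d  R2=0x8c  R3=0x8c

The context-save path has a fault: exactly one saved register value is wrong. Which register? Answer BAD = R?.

after  0: R0=0x9a R1=0x6f R2=0x8c R3=0x9e  N=1 Z=0
after  1: R0=0x9a R1=0x1d R2=0x8c R3=0x9e  N=0 Z=0
after  2: R0=0x83 R1=0x1d R2=0x8c R3=0x9e  N=1 Z=0
after  3: R0=0x83 R1=0x1d R2=0x8c R3=0x21  N=0 Z=0
after  4: R0=0x83 R1=0x1d R2=0x8c R3=0x9a  N=1 Z=0
after  5: R0=0x91 R1=0x1d R2=0x8c R3=0x9a  N=1 Z=0
after  6: R0=0x91 R1=0x1d R2=0x8c R3=0x6f  N=0 Z=0
after  7: R0=0x91 R1=0x1d R2=0x8c R3=0x6f  N=0 Z=0
after  8: R0=0x91 R1=0x1d R2=0x8c R3=0x91  N=0 Z=0
after  9: R0=0x91 R1=0x1d R2=0x8c R3=0x91  N=0 Z=0
after 10: R0=0x91 R1=0x1d R2=0x8c R3=0x8c  N=1 Z=0
after 11: R0=0xae R1=0x1d R2=0x8c R3=0x8c  N=1 Z=0
-- IRQ taken; context saved, return-PC = 12 --
mismatch: R1: reported 0x0d vs actual 0x1d

BAD = R1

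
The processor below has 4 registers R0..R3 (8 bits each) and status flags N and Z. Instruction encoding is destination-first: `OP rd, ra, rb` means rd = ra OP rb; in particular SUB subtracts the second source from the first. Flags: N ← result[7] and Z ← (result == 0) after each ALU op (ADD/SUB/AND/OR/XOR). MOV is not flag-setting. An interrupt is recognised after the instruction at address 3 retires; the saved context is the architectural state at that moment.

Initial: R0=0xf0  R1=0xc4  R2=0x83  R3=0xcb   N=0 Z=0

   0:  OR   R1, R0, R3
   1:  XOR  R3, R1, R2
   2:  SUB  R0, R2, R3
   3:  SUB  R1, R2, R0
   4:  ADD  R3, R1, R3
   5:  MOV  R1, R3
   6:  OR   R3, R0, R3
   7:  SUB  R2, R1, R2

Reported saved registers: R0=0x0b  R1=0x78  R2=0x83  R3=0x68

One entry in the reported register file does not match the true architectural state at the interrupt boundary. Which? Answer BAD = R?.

after  0: R0=0xf0 R1=0xfb R2=0x83 R3=0xcb  N=1 Z=0
after  1: R0=0xf0 R1=0xfb R2=0x83 R3=0x78  N=0 Z=0
after  2: R0=0x0b R1=0xfb R2=0x83 R3=0x78  N=0 Z=0
after  3: R0=0x0b R1=0x78 R2=0x83 R3=0x78  N=0 Z=0
-- IRQ taken; context saved, return-PC = 4 --
mismatch: R3: reported 0x68 vs actual 0x78

BAD = R3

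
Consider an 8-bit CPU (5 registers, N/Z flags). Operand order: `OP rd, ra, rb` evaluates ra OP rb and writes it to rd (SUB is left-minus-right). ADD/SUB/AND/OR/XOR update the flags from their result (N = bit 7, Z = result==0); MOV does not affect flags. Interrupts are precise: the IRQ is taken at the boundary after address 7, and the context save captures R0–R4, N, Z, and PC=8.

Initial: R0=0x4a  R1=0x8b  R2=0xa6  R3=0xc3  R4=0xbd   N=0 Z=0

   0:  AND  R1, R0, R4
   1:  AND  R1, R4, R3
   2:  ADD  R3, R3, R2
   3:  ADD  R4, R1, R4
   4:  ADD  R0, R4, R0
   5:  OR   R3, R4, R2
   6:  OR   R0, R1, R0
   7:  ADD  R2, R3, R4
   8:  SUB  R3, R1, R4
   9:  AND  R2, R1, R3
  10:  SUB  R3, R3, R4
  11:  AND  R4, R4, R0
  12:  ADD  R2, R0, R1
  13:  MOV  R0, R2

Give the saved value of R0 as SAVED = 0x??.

SAVED = 0x89

after  0: R0=0x4a R1=0x08 R2=0xa6 R3=0xc3 R4=0xbd  N=0 Z=0
after  1: R0=0x4a R1=0x81 R2=0xa6 R3=0xc3 R4=0xbd  N=1 Z=0
after  2: R0=0x4a R1=0x81 R2=0xa6 R3=0x69 R4=0xbd  N=0 Z=0
after  3: R0=0x4a R1=0x81 R2=0xa6 R3=0x69 R4=0x3e  N=0 Z=0
after  4: R0=0x88 R1=0x81 R2=0xa6 R3=0x69 R4=0x3e  N=1 Z=0
after  5: R0=0x88 R1=0x81 R2=0xa6 R3=0xbe R4=0x3e  N=1 Z=0
after  6: R0=0x89 R1=0x81 R2=0xa6 R3=0xbe R4=0x3e  N=1 Z=0
after  7: R0=0x89 R1=0x81 R2=0xfc R3=0xbe R4=0x3e  N=1 Z=0
-- IRQ taken; context saved, return-PC = 8 --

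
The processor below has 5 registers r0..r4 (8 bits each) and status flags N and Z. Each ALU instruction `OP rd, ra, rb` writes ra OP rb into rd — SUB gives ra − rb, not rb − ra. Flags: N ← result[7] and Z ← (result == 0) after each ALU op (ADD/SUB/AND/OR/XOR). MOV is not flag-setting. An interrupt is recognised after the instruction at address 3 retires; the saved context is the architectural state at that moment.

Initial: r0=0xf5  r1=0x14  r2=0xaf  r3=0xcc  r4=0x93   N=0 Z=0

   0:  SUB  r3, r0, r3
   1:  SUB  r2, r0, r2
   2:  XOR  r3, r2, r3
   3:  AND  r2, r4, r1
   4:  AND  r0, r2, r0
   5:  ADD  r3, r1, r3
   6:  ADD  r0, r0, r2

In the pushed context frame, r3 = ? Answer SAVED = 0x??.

after  0: r0=0xf5 r1=0x14 r2=0xaf r3=0x29 r4=0x93  N=0 Z=0
after  1: r0=0xf5 r1=0x14 r2=0x46 r3=0x29 r4=0x93  N=0 Z=0
after  2: r0=0xf5 r1=0x14 r2=0x46 r3=0x6f r4=0x93  N=0 Z=0
after  3: r0=0xf5 r1=0x14 r2=0x10 r3=0x6f r4=0x93  N=0 Z=0
-- IRQ taken; context saved, return-PC = 4 --

SAVED = 0x6f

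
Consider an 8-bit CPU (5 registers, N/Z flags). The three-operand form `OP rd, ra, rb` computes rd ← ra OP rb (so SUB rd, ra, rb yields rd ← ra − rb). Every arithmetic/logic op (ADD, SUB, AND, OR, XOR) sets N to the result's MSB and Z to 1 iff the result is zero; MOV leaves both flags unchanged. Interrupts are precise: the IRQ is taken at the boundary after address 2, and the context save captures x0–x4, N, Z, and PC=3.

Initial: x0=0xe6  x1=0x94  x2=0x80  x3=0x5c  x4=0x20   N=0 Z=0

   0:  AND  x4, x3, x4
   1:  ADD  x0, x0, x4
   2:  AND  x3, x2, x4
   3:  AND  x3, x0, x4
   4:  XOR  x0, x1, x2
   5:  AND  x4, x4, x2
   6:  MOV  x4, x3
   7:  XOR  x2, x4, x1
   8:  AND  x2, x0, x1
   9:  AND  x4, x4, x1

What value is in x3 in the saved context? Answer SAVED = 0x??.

SAVED = 0x00

after  0: x0=0xe6 x1=0x94 x2=0x80 x3=0x5c x4=0x00  N=0 Z=1
after  1: x0=0xe6 x1=0x94 x2=0x80 x3=0x5c x4=0x00  N=1 Z=0
after  2: x0=0xe6 x1=0x94 x2=0x80 x3=0x00 x4=0x00  N=0 Z=1
-- IRQ taken; context saved, return-PC = 3 --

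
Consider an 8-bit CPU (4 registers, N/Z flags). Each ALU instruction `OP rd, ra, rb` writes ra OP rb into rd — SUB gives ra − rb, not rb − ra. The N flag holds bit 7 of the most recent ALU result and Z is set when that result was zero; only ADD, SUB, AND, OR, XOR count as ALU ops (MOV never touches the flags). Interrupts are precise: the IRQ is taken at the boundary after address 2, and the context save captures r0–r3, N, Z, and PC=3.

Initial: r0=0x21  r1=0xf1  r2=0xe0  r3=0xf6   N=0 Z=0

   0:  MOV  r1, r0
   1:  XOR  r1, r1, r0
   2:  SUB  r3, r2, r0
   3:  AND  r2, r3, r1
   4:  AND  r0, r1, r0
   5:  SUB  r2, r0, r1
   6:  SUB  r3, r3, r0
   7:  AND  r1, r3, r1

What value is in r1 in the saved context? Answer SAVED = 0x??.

after  0: r0=0x21 r1=0x21 r2=0xe0 r3=0xf6  N=0 Z=0
after  1: r0=0x21 r1=0x00 r2=0xe0 r3=0xf6  N=0 Z=1
after  2: r0=0x21 r1=0x00 r2=0xe0 r3=0xbf  N=1 Z=0
-- IRQ taken; context saved, return-PC = 3 --

SAVED = 0x00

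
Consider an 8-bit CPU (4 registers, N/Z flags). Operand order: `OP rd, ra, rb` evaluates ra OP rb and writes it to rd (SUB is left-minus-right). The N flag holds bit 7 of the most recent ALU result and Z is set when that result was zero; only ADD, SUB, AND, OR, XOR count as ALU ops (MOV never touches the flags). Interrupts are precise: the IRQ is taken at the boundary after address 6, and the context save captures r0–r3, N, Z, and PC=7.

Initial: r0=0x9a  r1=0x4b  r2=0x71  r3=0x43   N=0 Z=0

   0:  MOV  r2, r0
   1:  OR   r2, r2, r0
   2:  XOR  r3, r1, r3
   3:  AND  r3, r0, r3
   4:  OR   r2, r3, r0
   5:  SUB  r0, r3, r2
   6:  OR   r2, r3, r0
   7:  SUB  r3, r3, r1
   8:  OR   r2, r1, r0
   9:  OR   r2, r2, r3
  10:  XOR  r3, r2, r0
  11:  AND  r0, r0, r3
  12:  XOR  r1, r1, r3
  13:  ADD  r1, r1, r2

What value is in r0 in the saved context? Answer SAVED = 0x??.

SAVED = 0x6e

after  0: r0=0x9a r1=0x4b r2=0x9a r3=0x43  N=0 Z=0
after  1: r0=0x9a r1=0x4b r2=0x9a r3=0x43  N=1 Z=0
after  2: r0=0x9a r1=0x4b r2=0x9a r3=0x08  N=0 Z=0
after  3: r0=0x9a r1=0x4b r2=0x9a r3=0x08  N=0 Z=0
after  4: r0=0x9a r1=0x4b r2=0x9a r3=0x08  N=1 Z=0
after  5: r0=0x6e r1=0x4b r2=0x9a r3=0x08  N=0 Z=0
after  6: r0=0x6e r1=0x4b r2=0x6e r3=0x08  N=0 Z=0
-- IRQ taken; context saved, return-PC = 7 --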